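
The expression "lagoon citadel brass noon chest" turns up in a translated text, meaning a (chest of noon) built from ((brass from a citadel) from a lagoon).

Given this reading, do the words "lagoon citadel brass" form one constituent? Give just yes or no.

yes

The paraphrase groups the words so that "lagoon citadel brass" is one unit: it corresponds to a single parenthesized sub-phrase.
The full structure is [[lagoon [citadel brass]] [noon chest]], in which [lagoon citadel brass] is a constituent.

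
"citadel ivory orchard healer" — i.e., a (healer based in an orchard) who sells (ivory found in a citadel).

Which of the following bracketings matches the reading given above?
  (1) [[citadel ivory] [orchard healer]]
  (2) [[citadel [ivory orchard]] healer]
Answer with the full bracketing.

The paraphrase's head is the "healer" part ("orchard healer"); its modifier is "citadel ivory".
That top-level split, carried through the inner groups, gives [[citadel ivory] [orchard healer]].

[[citadel ivory] [orchard healer]]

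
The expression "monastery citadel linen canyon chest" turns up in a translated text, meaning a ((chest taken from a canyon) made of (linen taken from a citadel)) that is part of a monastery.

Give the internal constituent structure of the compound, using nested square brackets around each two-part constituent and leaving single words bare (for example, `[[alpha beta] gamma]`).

Whole compound: head "chest" (specifically "citadel linen canyon chest"), modifier "monastery".
Inside "citadel linen canyon chest": head "chest" (specifically "canyon chest"), modifier "citadel linen".
Inside "citadel linen": head "linen", modifier "citadel".
Inside "canyon chest": head "chest", modifier "canyon".
Putting it together: [monastery [[citadel linen] [canyon chest]]].

[monastery [[citadel linen] [canyon chest]]]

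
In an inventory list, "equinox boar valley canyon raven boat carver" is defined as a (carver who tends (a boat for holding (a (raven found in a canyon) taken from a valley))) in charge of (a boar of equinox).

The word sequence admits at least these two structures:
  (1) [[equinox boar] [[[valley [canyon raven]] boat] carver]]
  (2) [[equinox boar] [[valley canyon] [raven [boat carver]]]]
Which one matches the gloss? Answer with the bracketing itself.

The paraphrase's head is the "carver" part ("valley canyon raven boat carver"); its modifier is "equinox boar".
That top-level split, carried through the inner groups, gives [[equinox boar] [[[valley [canyon raven]] boat] carver]].

[[equinox boar] [[[valley [canyon raven]] boat] carver]]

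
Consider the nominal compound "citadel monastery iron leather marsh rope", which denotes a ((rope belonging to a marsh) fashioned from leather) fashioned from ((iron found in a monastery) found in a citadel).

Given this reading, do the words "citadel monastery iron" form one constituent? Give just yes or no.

yes

The paraphrase groups the words so that "citadel monastery iron" is one unit: it corresponds to a single parenthesized sub-phrase.
The full structure is [[citadel [monastery iron]] [leather [marsh rope]]], in which [citadel monastery iron] is a constituent.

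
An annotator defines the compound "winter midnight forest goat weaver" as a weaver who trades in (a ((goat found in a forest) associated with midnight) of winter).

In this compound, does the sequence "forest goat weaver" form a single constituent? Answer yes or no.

no

The top-level split is [winter midnight forest goat] [weaver]; the full structure is [[winter [midnight [forest goat]]] weaver].
"forest goat weaver" straddles a constituent boundary, so it is not a single unit.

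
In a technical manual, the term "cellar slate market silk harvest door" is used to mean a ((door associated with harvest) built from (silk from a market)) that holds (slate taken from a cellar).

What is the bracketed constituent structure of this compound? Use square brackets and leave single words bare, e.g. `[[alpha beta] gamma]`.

Whole compound: head "door" (specifically "market silk harvest door"), modifier "cellar slate".
Within "cellar slate", the head is "slate" and the modifier is "cellar".
Within "market silk harvest door", the head is "door" (specifically "harvest door") and the modifier is "market silk".
Within "market silk", the head is "silk" and the modifier is "market".
Within "harvest door", the head is "door" and the modifier is "harvest".
Putting it together: [[cellar slate] [[market silk] [harvest door]]].

[[cellar slate] [[market silk] [harvest door]]]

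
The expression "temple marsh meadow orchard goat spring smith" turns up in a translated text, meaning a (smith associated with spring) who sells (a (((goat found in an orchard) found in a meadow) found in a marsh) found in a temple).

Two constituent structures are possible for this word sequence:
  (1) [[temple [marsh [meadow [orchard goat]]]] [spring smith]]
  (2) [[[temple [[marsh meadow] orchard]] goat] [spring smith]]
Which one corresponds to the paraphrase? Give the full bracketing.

The paraphrase's head is the "smith" part ("spring smith"); its modifier is "temple marsh meadow orchard goat".
That top-level split, carried through the inner groups, gives [[temple [marsh [meadow [orchard goat]]]] [spring smith]].

[[temple [marsh [meadow [orchard goat]]]] [spring smith]]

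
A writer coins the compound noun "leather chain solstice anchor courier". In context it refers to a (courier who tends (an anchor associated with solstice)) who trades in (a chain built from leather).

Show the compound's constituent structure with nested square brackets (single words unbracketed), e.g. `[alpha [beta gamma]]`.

[[leather chain] [[solstice anchor] courier]]

The outermost head in the paraphrase is "courier" (specifically "solstice anchor courier"), modified by "leather chain".
"leather chain" → head "chain", modifier "leather".
"solstice anchor courier" → head "courier", modifier "solstice anchor".
"solstice anchor" → head "anchor", modifier "solstice".
Putting it together: [[leather chain] [[solstice anchor] courier]].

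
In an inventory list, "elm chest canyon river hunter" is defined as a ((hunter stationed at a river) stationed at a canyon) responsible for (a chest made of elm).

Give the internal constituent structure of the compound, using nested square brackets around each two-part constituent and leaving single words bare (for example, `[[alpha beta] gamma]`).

[[elm chest] [canyon [river hunter]]]

Whole compound: head "hunter" (specifically "canyon river hunter"), modifier "elm chest".
Inside "elm chest": head "chest", modifier "elm".
Inside "canyon river hunter": head "hunter" (specifically "river hunter"), modifier "canyon".
Inside "river hunter": head "hunter", modifier "river".
Assembled: [[elm chest] [canyon [river hunter]]].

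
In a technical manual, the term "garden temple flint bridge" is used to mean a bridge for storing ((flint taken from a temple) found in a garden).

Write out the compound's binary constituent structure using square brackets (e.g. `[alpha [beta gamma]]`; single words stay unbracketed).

Overall it is a kind of bridge; the modifier is "garden temple flint".
Inside "garden temple flint": head "flint" (specifically "temple flint"), modifier "garden".
Inside "temple flint": head "flint", modifier "temple".
Assembled: [[garden [temple flint]] bridge].

[[garden [temple flint]] bridge]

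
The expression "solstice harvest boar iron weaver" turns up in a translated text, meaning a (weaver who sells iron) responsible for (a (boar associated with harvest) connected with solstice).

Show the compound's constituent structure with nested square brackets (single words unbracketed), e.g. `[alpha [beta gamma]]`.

[[solstice [harvest boar]] [iron weaver]]

Whole compound: head "weaver" (specifically "iron weaver"), modifier "solstice harvest boar".
Within "solstice harvest boar", the head is "boar" (specifically "harvest boar") and the modifier is "solstice".
Within "harvest boar", the head is "boar" and the modifier is "harvest".
Within "iron weaver", the head is "weaver" and the modifier is "iron".
So the structure is [[solstice [harvest boar]] [iron weaver]].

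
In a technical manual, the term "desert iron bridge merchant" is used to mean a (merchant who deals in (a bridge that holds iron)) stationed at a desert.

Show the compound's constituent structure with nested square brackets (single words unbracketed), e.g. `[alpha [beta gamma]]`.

At the top level: head "merchant" (specifically "iron bridge merchant"); modifier "desert".
Inside "iron bridge merchant": head "merchant", modifier "iron bridge".
Inside "iron bridge": head "bridge", modifier "iron".
So the structure is [desert [[iron bridge] merchant]].

[desert [[iron bridge] merchant]]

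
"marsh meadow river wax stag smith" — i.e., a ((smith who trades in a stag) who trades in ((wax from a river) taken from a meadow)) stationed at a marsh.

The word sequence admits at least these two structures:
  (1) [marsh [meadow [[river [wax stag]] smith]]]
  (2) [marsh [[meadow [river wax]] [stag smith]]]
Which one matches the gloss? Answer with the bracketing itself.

The paraphrase's head is the "smith" part ("meadow river wax stag smith"); its modifier is "marsh".
That top-level split, carried through the inner groups, gives [marsh [[meadow [river wax]] [stag smith]]].

[marsh [[meadow [river wax]] [stag smith]]]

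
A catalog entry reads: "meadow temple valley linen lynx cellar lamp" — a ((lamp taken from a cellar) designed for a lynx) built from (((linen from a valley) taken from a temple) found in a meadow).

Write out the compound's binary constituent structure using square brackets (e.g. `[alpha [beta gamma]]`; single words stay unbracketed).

The outermost head in the paraphrase is "lamp" (specifically "lynx cellar lamp"), modified by "meadow temple valley linen".
Within "meadow temple valley linen", the head is "linen" (specifically "temple valley linen") and the modifier is "meadow".
Within "temple valley linen", the head is "linen" (specifically "valley linen") and the modifier is "temple".
Within "valley linen", the head is "linen" and the modifier is "valley".
Within "lynx cellar lamp", the head is "lamp" (specifically "cellar lamp") and the modifier is "lynx".
Within "cellar lamp", the head is "lamp" and the modifier is "cellar".
Assembled: [[meadow [temple [valley linen]]] [lynx [cellar lamp]]].

[[meadow [temple [valley linen]]] [lynx [cellar lamp]]]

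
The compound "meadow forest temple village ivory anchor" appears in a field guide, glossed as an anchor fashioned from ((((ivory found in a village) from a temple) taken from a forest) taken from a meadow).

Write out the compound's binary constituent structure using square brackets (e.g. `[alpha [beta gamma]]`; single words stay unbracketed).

[[meadow [forest [temple [village ivory]]]] anchor]

The outermost head in the paraphrase is "anchor", modified by "meadow forest temple village ivory".
"meadow forest temple village ivory" → head "ivory" (specifically "forest temple village ivory"), modifier "meadow".
"forest temple village ivory" → head "ivory" (specifically "temple village ivory"), modifier "forest".
"temple village ivory" → head "ivory" (specifically "village ivory"), modifier "temple".
"village ivory" → head "ivory", modifier "village".
Putting it together: [[meadow [forest [temple [village ivory]]]] anchor].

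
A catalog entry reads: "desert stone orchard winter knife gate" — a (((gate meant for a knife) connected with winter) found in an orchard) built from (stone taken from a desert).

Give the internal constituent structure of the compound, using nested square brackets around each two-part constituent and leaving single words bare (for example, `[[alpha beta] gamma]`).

[[desert stone] [orchard [winter [knife gate]]]]

At the top level: head "gate" (specifically "orchard winter knife gate"); modifier "desert stone".
Within "desert stone", the head is "stone" and the modifier is "desert".
Within "orchard winter knife gate", the head is "gate" (specifically "winter knife gate") and the modifier is "orchard".
Within "winter knife gate", the head is "gate" (specifically "knife gate") and the modifier is "winter".
Within "knife gate", the head is "gate" and the modifier is "knife".
Putting it together: [[desert stone] [orchard [winter [knife gate]]]].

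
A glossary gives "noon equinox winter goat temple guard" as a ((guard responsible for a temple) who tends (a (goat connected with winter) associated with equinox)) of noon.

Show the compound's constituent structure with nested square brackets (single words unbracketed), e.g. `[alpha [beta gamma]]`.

The outermost head in the paraphrase is "guard" (specifically "equinox winter goat temple guard"), modified by "noon".
Inside "equinox winter goat temple guard": head "guard" (specifically "temple guard"), modifier "equinox winter goat".
Inside "equinox winter goat": head "goat" (specifically "winter goat"), modifier "equinox".
Inside "winter goat": head "goat", modifier "winter".
Inside "temple guard": head "guard", modifier "temple".
Putting it together: [noon [[equinox [winter goat]] [temple guard]]].

[noon [[equinox [winter goat]] [temple guard]]]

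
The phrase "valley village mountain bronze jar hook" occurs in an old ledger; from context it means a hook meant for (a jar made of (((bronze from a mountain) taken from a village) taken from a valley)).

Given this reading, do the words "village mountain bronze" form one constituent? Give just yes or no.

The paraphrase groups the words so that "village mountain bronze" is one unit: it corresponds to a single parenthesized sub-phrase.
The full structure is [[[valley [village [mountain bronze]]] jar] hook], in which [village mountain bronze] is a constituent.

yes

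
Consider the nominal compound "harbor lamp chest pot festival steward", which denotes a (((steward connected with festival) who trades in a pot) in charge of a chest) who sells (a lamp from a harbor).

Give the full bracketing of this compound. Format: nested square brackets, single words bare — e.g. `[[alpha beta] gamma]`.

The outermost head in the paraphrase is "steward" (specifically "chest pot festival steward"), modified by "harbor lamp".
Within "harbor lamp", the head is "lamp" and the modifier is "harbor".
Within "chest pot festival steward", the head is "steward" (specifically "pot festival steward") and the modifier is "chest".
Within "pot festival steward", the head is "steward" (specifically "festival steward") and the modifier is "pot".
Within "festival steward", the head is "steward" and the modifier is "festival".
Assembled: [[harbor lamp] [chest [pot [festival steward]]]].

[[harbor lamp] [chest [pot [festival steward]]]]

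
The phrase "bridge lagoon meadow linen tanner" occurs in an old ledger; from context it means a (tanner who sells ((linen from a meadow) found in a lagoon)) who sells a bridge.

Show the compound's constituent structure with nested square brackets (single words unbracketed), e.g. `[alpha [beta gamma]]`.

[bridge [[lagoon [meadow linen]] tanner]]

The outermost head in the paraphrase is "tanner" (specifically "lagoon meadow linen tanner"), modified by "bridge".
"lagoon meadow linen tanner" → head "tanner", modifier "lagoon meadow linen".
"lagoon meadow linen" → head "linen" (specifically "meadow linen"), modifier "lagoon".
"meadow linen" → head "linen", modifier "meadow".
Assembled: [bridge [[lagoon [meadow linen]] tanner]].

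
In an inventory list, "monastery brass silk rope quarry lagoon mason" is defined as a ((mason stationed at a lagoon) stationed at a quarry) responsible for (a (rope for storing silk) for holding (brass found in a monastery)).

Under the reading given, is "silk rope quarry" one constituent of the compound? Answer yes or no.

The top-level split is [monastery brass silk rope] [quarry lagoon mason]; the full structure is [[[monastery brass] [silk rope]] [quarry [lagoon mason]]].
"silk rope quarry" straddles a constituent boundary, so it is not a single unit.

no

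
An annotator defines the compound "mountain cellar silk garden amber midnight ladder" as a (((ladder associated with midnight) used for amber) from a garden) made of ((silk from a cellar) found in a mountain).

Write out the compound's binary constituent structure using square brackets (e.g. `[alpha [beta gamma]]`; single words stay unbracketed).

Overall it is a kind of ladder (specifically "garden amber midnight ladder"); the modifier is "mountain cellar silk".
Within "mountain cellar silk", the head is "silk" (specifically "cellar silk") and the modifier is "mountain".
Within "cellar silk", the head is "silk" and the modifier is "cellar".
Within "garden amber midnight ladder", the head is "ladder" (specifically "amber midnight ladder") and the modifier is "garden".
Within "amber midnight ladder", the head is "ladder" (specifically "midnight ladder") and the modifier is "amber".
Within "midnight ladder", the head is "ladder" and the modifier is "midnight".
So the structure is [[mountain [cellar silk]] [garden [amber [midnight ladder]]]].

[[mountain [cellar silk]] [garden [amber [midnight ladder]]]]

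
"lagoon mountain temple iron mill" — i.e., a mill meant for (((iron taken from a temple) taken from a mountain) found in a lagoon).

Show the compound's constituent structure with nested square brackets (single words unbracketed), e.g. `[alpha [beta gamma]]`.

[[lagoon [mountain [temple iron]]] mill]

At the top level: head "mill"; modifier "lagoon mountain temple iron".
Inside "lagoon mountain temple iron": head "iron" (specifically "mountain temple iron"), modifier "lagoon".
Inside "mountain temple iron": head "iron" (specifically "temple iron"), modifier "mountain".
Inside "temple iron": head "iron", modifier "temple".
So the structure is [[lagoon [mountain [temple iron]]] mill].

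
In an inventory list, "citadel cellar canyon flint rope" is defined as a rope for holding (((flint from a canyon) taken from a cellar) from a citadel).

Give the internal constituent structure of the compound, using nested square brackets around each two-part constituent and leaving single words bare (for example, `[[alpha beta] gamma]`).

[[citadel [cellar [canyon flint]]] rope]

The outermost head in the paraphrase is "rope", modified by "citadel cellar canyon flint".
Inside "citadel cellar canyon flint": head "flint" (specifically "cellar canyon flint"), modifier "citadel".
Inside "cellar canyon flint": head "flint" (specifically "canyon flint"), modifier "cellar".
Inside "canyon flint": head "flint", modifier "canyon".
Putting it together: [[citadel [cellar [canyon flint]]] rope].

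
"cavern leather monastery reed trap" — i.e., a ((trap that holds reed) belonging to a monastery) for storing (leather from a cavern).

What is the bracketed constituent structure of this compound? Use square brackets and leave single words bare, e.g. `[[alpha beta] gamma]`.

[[cavern leather] [monastery [reed trap]]]

Overall it is a kind of trap (specifically "monastery reed trap"); the modifier is "cavern leather".
"cavern leather" → head "leather", modifier "cavern".
"monastery reed trap" → head "trap" (specifically "reed trap"), modifier "monastery".
"reed trap" → head "trap", modifier "reed".
Putting it together: [[cavern leather] [monastery [reed trap]]].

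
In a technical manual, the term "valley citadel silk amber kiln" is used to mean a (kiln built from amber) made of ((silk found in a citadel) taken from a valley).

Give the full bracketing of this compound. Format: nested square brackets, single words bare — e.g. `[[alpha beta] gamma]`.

Overall it is a kind of kiln (specifically "amber kiln"); the modifier is "valley citadel silk".
"valley citadel silk" → head "silk" (specifically "citadel silk"), modifier "valley".
"citadel silk" → head "silk", modifier "citadel".
"amber kiln" → head "kiln", modifier "amber".
So the structure is [[valley [citadel silk]] [amber kiln]].

[[valley [citadel silk]] [amber kiln]]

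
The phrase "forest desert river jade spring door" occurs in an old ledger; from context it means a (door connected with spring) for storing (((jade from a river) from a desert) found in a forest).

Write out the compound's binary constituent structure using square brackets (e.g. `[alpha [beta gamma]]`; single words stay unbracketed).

Whole compound: head "door" (specifically "spring door"), modifier "forest desert river jade".
Within "forest desert river jade", the head is "jade" (specifically "desert river jade") and the modifier is "forest".
Within "desert river jade", the head is "jade" (specifically "river jade") and the modifier is "desert".
Within "river jade", the head is "jade" and the modifier is "river".
Within "spring door", the head is "door" and the modifier is "spring".
Putting it together: [[forest [desert [river jade]]] [spring door]].

[[forest [desert [river jade]]] [spring door]]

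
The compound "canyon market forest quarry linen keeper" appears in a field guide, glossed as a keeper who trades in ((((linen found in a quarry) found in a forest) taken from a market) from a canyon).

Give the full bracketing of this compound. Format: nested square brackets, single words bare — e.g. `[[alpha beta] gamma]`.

[[canyon [market [forest [quarry linen]]]] keeper]

At the top level: head "keeper"; modifier "canyon market forest quarry linen".
"canyon market forest quarry linen" → head "linen" (specifically "market forest quarry linen"), modifier "canyon".
"market forest quarry linen" → head "linen" (specifically "forest quarry linen"), modifier "market".
"forest quarry linen" → head "linen" (specifically "quarry linen"), modifier "forest".
"quarry linen" → head "linen", modifier "quarry".
Putting it together: [[canyon [market [forest [quarry linen]]]] keeper].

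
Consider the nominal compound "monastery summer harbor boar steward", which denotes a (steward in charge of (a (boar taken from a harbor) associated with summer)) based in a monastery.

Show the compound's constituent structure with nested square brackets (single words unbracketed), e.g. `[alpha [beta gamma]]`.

At the top level: head "steward" (specifically "summer harbor boar steward"); modifier "monastery".
"summer harbor boar steward" → head "steward", modifier "summer harbor boar".
"summer harbor boar" → head "boar" (specifically "harbor boar"), modifier "summer".
"harbor boar" → head "boar", modifier "harbor".
Putting it together: [monastery [[summer [harbor boar]] steward]].

[monastery [[summer [harbor boar]] steward]]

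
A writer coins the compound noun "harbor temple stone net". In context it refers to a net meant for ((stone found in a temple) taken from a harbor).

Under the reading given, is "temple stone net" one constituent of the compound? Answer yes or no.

no

The top-level split is [harbor temple stone] [net]; the full structure is [[harbor [temple stone]] net].
"temple stone net" straddles a constituent boundary, so it is not a single unit.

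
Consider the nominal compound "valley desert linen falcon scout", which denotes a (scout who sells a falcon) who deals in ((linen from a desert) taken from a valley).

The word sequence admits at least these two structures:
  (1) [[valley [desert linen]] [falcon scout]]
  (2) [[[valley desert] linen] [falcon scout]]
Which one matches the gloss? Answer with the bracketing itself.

The paraphrase's head is the "scout" part ("falcon scout"); its modifier is "valley desert linen".
That top-level split, carried through the inner groups, gives [[valley [desert linen]] [falcon scout]].

[[valley [desert linen]] [falcon scout]]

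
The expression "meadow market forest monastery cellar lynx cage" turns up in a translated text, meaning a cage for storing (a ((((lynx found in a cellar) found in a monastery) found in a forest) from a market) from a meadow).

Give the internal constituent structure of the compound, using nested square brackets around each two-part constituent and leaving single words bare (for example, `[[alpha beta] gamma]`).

Overall it is a kind of cage; the modifier is "meadow market forest monastery cellar lynx".
Within "meadow market forest monastery cellar lynx", the head is "lynx" (specifically "market forest monastery cellar lynx") and the modifier is "meadow".
Within "market forest monastery cellar lynx", the head is "lynx" (specifically "forest monastery cellar lynx") and the modifier is "market".
Within "forest monastery cellar lynx", the head is "lynx" (specifically "monastery cellar lynx") and the modifier is "forest".
Within "monastery cellar lynx", the head is "lynx" (specifically "cellar lynx") and the modifier is "monastery".
Within "cellar lynx", the head is "lynx" and the modifier is "cellar".
Assembled: [[meadow [market [forest [monastery [cellar lynx]]]]] cage].

[[meadow [market [forest [monastery [cellar lynx]]]]] cage]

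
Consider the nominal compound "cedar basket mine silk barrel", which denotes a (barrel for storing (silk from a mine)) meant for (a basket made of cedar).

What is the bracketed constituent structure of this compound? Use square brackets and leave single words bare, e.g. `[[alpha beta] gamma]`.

Whole compound: head "barrel" (specifically "mine silk barrel"), modifier "cedar basket".
Inside "cedar basket": head "basket", modifier "cedar".
Inside "mine silk barrel": head "barrel", modifier "mine silk".
Inside "mine silk": head "silk", modifier "mine".
Putting it together: [[cedar basket] [[mine silk] barrel]].

[[cedar basket] [[mine silk] barrel]]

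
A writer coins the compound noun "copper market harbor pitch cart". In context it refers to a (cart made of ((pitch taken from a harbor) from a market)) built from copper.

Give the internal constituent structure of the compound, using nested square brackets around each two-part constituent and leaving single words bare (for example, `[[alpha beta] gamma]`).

Overall it is a kind of cart (specifically "market harbor pitch cart"); the modifier is "copper".
Within "market harbor pitch cart", the head is "cart" and the modifier is "market harbor pitch".
Within "market harbor pitch", the head is "pitch" (specifically "harbor pitch") and the modifier is "market".
Within "harbor pitch", the head is "pitch" and the modifier is "harbor".
Putting it together: [copper [[market [harbor pitch]] cart]].

[copper [[market [harbor pitch]] cart]]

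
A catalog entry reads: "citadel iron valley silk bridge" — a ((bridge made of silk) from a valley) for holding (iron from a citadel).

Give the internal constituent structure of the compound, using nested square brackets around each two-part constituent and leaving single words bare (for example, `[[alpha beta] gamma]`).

At the top level: head "bridge" (specifically "valley silk bridge"); modifier "citadel iron".
"citadel iron" → head "iron", modifier "citadel".
"valley silk bridge" → head "bridge" (specifically "silk bridge"), modifier "valley".
"silk bridge" → head "bridge", modifier "silk".
So the structure is [[citadel iron] [valley [silk bridge]]].

[[citadel iron] [valley [silk bridge]]]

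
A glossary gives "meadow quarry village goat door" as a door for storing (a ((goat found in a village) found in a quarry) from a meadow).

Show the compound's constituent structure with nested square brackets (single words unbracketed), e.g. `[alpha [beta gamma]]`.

[[meadow [quarry [village goat]]] door]

The outermost head in the paraphrase is "door", modified by "meadow quarry village goat".
Within "meadow quarry village goat", the head is "goat" (specifically "quarry village goat") and the modifier is "meadow".
Within "quarry village goat", the head is "goat" (specifically "village goat") and the modifier is "quarry".
Within "village goat", the head is "goat" and the modifier is "village".
Assembled: [[meadow [quarry [village goat]]] door].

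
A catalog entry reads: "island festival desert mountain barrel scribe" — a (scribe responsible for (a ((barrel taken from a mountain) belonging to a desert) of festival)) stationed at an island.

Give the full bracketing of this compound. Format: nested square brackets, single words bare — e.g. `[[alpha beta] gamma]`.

Whole compound: head "scribe" (specifically "festival desert mountain barrel scribe"), modifier "island".
"festival desert mountain barrel scribe" → head "scribe", modifier "festival desert mountain barrel".
"festival desert mountain barrel" → head "barrel" (specifically "desert mountain barrel"), modifier "festival".
"desert mountain barrel" → head "barrel" (specifically "mountain barrel"), modifier "desert".
"mountain barrel" → head "barrel", modifier "mountain".
Assembled: [island [[festival [desert [mountain barrel]]] scribe]].

[island [[festival [desert [mountain barrel]]] scribe]]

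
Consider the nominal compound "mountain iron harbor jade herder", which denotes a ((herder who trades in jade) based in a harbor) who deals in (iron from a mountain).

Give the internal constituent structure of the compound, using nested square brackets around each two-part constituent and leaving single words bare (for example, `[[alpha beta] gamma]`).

[[mountain iron] [harbor [jade herder]]]

The outermost head in the paraphrase is "herder" (specifically "harbor jade herder"), modified by "mountain iron".
"mountain iron" → head "iron", modifier "mountain".
"harbor jade herder" → head "herder" (specifically "jade herder"), modifier "harbor".
"jade herder" → head "herder", modifier "jade".
Putting it together: [[mountain iron] [harbor [jade herder]]].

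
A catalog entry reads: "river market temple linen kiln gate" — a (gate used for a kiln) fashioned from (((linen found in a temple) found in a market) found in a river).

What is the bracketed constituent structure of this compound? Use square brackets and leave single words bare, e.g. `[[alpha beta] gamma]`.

Overall it is a kind of gate (specifically "kiln gate"); the modifier is "river market temple linen".
Inside "river market temple linen": head "linen" (specifically "market temple linen"), modifier "river".
Inside "market temple linen": head "linen" (specifically "temple linen"), modifier "market".
Inside "temple linen": head "linen", modifier "temple".
Inside "kiln gate": head "gate", modifier "kiln".
So the structure is [[river [market [temple linen]]] [kiln gate]].

[[river [market [temple linen]]] [kiln gate]]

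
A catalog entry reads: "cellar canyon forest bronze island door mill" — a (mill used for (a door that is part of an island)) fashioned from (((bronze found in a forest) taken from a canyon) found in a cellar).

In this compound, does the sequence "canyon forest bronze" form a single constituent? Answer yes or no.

The paraphrase groups the words so that "canyon forest bronze" is one unit: it corresponds to a single parenthesized sub-phrase.
The full structure is [[cellar [canyon [forest bronze]]] [[island door] mill]], in which [canyon forest bronze] is a constituent.

yes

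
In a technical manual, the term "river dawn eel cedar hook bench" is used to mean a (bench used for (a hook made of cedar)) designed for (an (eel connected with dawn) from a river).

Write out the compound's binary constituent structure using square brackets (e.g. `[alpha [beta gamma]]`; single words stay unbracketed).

The outermost head in the paraphrase is "bench" (specifically "cedar hook bench"), modified by "river dawn eel".
Within "river dawn eel", the head is "eel" (specifically "dawn eel") and the modifier is "river".
Within "dawn eel", the head is "eel" and the modifier is "dawn".
Within "cedar hook bench", the head is "bench" and the modifier is "cedar hook".
Within "cedar hook", the head is "hook" and the modifier is "cedar".
Putting it together: [[river [dawn eel]] [[cedar hook] bench]].

[[river [dawn eel]] [[cedar hook] bench]]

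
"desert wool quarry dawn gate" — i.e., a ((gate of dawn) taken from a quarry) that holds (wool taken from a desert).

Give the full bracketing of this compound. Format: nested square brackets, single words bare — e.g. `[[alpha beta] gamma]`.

Whole compound: head "gate" (specifically "quarry dawn gate"), modifier "desert wool".
"desert wool" → head "wool", modifier "desert".
"quarry dawn gate" → head "gate" (specifically "dawn gate"), modifier "quarry".
"dawn gate" → head "gate", modifier "dawn".
Assembled: [[desert wool] [quarry [dawn gate]]].

[[desert wool] [quarry [dawn gate]]]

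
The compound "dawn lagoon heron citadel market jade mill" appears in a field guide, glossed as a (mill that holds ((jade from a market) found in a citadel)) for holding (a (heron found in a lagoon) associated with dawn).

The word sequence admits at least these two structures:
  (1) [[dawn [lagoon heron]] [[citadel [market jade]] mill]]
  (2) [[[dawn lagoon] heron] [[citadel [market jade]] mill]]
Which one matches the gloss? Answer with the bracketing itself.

The paraphrase's head is the "mill" part ("citadel market jade mill"); its modifier is "dawn lagoon heron".
That top-level split, carried through the inner groups, gives [[dawn [lagoon heron]] [[citadel [market jade]] mill]].

[[dawn [lagoon heron]] [[citadel [market jade]] mill]]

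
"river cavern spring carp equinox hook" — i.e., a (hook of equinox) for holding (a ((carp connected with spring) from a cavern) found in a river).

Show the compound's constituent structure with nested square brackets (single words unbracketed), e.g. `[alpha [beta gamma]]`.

Overall it is a kind of hook (specifically "equinox hook"); the modifier is "river cavern spring carp".
Within "river cavern spring carp", the head is "carp" (specifically "cavern spring carp") and the modifier is "river".
Within "cavern spring carp", the head is "carp" (specifically "spring carp") and the modifier is "cavern".
Within "spring carp", the head is "carp" and the modifier is "spring".
Within "equinox hook", the head is "hook" and the modifier is "equinox".
Assembled: [[river [cavern [spring carp]]] [equinox hook]].

[[river [cavern [spring carp]]] [equinox hook]]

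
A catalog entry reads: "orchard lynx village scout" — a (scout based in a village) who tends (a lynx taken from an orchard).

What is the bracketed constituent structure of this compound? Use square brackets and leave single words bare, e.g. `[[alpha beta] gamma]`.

[[orchard lynx] [village scout]]

The outermost head in the paraphrase is "scout" (specifically "village scout"), modified by "orchard lynx".
"orchard lynx" → head "lynx", modifier "orchard".
"village scout" → head "scout", modifier "village".
So the structure is [[orchard lynx] [village scout]].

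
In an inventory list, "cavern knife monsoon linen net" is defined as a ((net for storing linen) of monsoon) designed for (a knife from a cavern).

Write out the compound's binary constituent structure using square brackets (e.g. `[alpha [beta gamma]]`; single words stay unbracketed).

At the top level: head "net" (specifically "monsoon linen net"); modifier "cavern knife".
Within "cavern knife", the head is "knife" and the modifier is "cavern".
Within "monsoon linen net", the head is "net" (specifically "linen net") and the modifier is "monsoon".
Within "linen net", the head is "net" and the modifier is "linen".
Assembled: [[cavern knife] [monsoon [linen net]]].

[[cavern knife] [monsoon [linen net]]]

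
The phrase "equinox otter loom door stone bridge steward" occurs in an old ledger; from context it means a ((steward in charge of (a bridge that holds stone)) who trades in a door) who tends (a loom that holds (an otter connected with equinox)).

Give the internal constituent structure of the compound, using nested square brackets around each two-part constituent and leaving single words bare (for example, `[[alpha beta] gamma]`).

Whole compound: head "steward" (specifically "door stone bridge steward"), modifier "equinox otter loom".
Within "equinox otter loom", the head is "loom" and the modifier is "equinox otter".
Within "equinox otter", the head is "otter" and the modifier is "equinox".
Within "door stone bridge steward", the head is "steward" (specifically "stone bridge steward") and the modifier is "door".
Within "stone bridge steward", the head is "steward" and the modifier is "stone bridge".
Within "stone bridge", the head is "bridge" and the modifier is "stone".
So the structure is [[[equinox otter] loom] [door [[stone bridge] steward]]].

[[[equinox otter] loom] [door [[stone bridge] steward]]]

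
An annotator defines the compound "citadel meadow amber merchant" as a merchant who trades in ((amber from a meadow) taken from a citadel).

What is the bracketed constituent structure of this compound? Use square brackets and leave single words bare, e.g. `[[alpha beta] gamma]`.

[[citadel [meadow amber]] merchant]

Whole compound: head "merchant", modifier "citadel meadow amber".
Within "citadel meadow amber", the head is "amber" (specifically "meadow amber") and the modifier is "citadel".
Within "meadow amber", the head is "amber" and the modifier is "meadow".
Assembled: [[citadel [meadow amber]] merchant].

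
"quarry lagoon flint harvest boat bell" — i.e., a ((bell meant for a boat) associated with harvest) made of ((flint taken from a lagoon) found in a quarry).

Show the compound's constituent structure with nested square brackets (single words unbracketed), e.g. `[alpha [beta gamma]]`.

Overall it is a kind of bell (specifically "harvest boat bell"); the modifier is "quarry lagoon flint".
Inside "quarry lagoon flint": head "flint" (specifically "lagoon flint"), modifier "quarry".
Inside "lagoon flint": head "flint", modifier "lagoon".
Inside "harvest boat bell": head "bell" (specifically "boat bell"), modifier "harvest".
Inside "boat bell": head "bell", modifier "boat".
Assembled: [[quarry [lagoon flint]] [harvest [boat bell]]].

[[quarry [lagoon flint]] [harvest [boat bell]]]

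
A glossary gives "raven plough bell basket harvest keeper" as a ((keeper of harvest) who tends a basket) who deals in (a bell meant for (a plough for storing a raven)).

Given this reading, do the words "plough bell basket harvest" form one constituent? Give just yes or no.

The top-level split is [raven plough bell] [basket harvest keeper]; the full structure is [[[raven plough] bell] [basket [harvest keeper]]].
"plough bell basket harvest" straddles a constituent boundary, so it is not a single unit.

no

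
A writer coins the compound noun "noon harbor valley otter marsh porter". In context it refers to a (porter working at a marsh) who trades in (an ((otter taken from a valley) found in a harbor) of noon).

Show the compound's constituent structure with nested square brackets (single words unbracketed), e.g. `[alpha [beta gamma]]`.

Overall it is a kind of porter (specifically "marsh porter"); the modifier is "noon harbor valley otter".
Inside "noon harbor valley otter": head "otter" (specifically "harbor valley otter"), modifier "noon".
Inside "harbor valley otter": head "otter" (specifically "valley otter"), modifier "harbor".
Inside "valley otter": head "otter", modifier "valley".
Inside "marsh porter": head "porter", modifier "marsh".
Putting it together: [[noon [harbor [valley otter]]] [marsh porter]].

[[noon [harbor [valley otter]]] [marsh porter]]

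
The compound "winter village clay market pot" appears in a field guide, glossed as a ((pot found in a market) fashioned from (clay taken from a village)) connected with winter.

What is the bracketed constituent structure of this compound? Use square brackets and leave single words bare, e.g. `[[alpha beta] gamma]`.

[winter [[village clay] [market pot]]]

Whole compound: head "pot" (specifically "village clay market pot"), modifier "winter".
Within "village clay market pot", the head is "pot" (specifically "market pot") and the modifier is "village clay".
Within "village clay", the head is "clay" and the modifier is "village".
Within "market pot", the head is "pot" and the modifier is "market".
So the structure is [winter [[village clay] [market pot]]].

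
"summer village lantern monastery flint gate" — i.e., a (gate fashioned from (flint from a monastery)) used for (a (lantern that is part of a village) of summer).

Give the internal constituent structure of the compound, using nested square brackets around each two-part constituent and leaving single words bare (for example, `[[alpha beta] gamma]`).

[[summer [village lantern]] [[monastery flint] gate]]

Overall it is a kind of gate (specifically "monastery flint gate"); the modifier is "summer village lantern".
"summer village lantern" → head "lantern" (specifically "village lantern"), modifier "summer".
"village lantern" → head "lantern", modifier "village".
"monastery flint gate" → head "gate", modifier "monastery flint".
"monastery flint" → head "flint", modifier "monastery".
Putting it together: [[summer [village lantern]] [[monastery flint] gate]].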